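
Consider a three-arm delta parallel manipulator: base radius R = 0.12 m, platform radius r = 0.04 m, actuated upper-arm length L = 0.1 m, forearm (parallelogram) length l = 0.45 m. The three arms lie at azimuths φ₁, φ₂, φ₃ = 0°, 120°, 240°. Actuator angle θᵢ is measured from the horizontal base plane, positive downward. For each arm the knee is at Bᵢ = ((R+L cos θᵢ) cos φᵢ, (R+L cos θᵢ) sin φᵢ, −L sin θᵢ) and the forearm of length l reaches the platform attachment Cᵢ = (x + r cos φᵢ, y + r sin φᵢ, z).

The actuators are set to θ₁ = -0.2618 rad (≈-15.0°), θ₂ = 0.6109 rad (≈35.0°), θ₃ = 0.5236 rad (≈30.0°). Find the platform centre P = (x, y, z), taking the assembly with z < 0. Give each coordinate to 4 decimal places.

arm 1 at φ=0.0°: ρ1 = 0.1766;  O1 = (0.1766, 0.0000, 0.0259)
arm 2 at φ=120.0°: ρ2 = 0.1619;  O2 = (-0.0810, 0.1402, -0.0574)
O3 = (0.1666·cos240.0°, 0.1666·sin240.0°, -0.0500) = (-0.0833, -0.1443, -0.0500)
|O₂|²−|O₁|² = -0.0023;  |O₃|²−|O₁|² = -0.0016
plane₁₂: -0.5151x+0.2804y+-0.1665z = -0.0023
Cramer: x(z) = 0.0038-0.3077z;  y(z) = -0.0014+0.0284z
quadratic in z: (1.0955)z²+(0.0545)z+(-0.1720)=0, √Δ=0.8698 → z ∈ {-0.4219, 0.3721}; z = -0.4219 (taking z<0)
x = 0.1337, y = -0.0133

(0.1337, -0.0133, -0.4219)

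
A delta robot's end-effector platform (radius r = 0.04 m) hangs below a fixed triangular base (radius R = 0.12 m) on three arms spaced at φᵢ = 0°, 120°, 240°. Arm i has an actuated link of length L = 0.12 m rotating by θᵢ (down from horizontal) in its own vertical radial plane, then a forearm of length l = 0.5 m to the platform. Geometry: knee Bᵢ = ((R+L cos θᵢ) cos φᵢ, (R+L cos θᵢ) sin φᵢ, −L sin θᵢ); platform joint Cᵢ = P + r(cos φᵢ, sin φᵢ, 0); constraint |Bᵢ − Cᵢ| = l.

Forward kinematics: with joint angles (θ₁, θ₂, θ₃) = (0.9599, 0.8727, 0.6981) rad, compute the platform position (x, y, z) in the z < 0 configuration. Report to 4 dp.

(-0.0380, -0.0323, -0.5610)

centre 1 = (0.1488·cos0.0°, 0.1488·sin0.0°, -0.0983) = (0.1488, 0.0000, -0.0983)
centre 2 = (0.1571·cos120.0°, 0.1571·sin120.0°, -0.0919) = (-0.0786, 0.1361, -0.0919)
arm 3 at φ=240.0°: (R−r)+L cos θ3 = 0.1719;  centre 3 = (-0.0860, -0.1489, -0.0771)
subtract pairs → two planes through P
plane₁₂: -0.4548x+0.2722y+0.0127z = 0.0013
det = 0.2632;  x = -0.0053+0.0582z,  y = -0.0040+0.0504z
into |P−centre ₁|² = l²: 1.0059z² + 0.1783z + -0.2166 = 0;  Δ = 0.9031;  z = -0.5610 or 0.3838 → z<0 root = -0.5610
x = -0.0380, y = -0.0323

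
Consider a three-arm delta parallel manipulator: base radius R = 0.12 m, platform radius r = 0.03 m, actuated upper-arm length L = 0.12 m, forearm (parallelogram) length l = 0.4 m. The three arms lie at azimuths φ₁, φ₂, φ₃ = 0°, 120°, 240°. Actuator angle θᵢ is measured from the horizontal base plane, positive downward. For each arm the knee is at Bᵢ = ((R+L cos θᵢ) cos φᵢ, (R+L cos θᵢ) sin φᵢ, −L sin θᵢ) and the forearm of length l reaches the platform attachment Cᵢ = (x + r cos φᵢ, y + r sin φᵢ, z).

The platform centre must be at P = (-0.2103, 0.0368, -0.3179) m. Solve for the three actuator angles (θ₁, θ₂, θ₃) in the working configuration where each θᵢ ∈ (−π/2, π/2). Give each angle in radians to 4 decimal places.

arm 1 (φ=0.0°): x'=-0.2103, y'=0.0368
  A cos θ + B sin θ = C:  0.3003·cos θ + -0.3179·sin θ = -0.1958
  θ1 = atan2(B,A) + arccos(C/0.4373) = 1.2212
φ2=120.0° → target in arm frame (0.1370, 0.1637)
  A cos θ + B sin θ = C:  -0.0470·cos θ + -0.3179·sin θ = 0.0647
  θ2 = atan2(B,A) + arccos(C/0.3214) = -0.3495
arm 3 (φ=240.0°): x'=0.0733, y'=-0.2005
  A cos θ + B sin θ = C:  0.0167·cos θ + -0.3179·sin θ = 0.0169
  γ=atan2(-0.3179,0.0167)=-1.5183;  ψ=arccos(0.0530)=1.5178;  θ3=γ+ψ≈-0.0005

θ₁ = 1.2212, θ₂ = -0.3495, θ₃ = -0.0005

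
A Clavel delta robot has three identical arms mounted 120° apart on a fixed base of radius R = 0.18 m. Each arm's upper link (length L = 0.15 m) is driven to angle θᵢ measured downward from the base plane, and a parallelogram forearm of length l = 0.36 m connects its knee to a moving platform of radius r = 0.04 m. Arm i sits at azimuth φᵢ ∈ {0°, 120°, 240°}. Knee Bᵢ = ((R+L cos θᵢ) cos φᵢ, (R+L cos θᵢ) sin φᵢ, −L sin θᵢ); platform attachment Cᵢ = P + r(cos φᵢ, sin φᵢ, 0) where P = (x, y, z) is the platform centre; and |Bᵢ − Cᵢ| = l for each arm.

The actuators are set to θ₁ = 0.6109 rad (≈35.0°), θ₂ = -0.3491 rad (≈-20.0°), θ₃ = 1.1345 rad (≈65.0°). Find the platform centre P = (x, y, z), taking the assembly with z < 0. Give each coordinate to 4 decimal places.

(-0.0105, 0.1454, -0.2698)

φ1=0.0°: virtual centre (0.2629, 0.0000, -0.0860), radius l
φ2=120.0°: virtual centre (-0.1405, 0.2433, 0.0513), radius l
φ3=240.0°: virtual centre (-0.1017, -0.1761, -0.1359), radius l
eliminate P² terms by subtracting sphere 1 from 2 and 3
linear system: -0.8067x+0.4866y = 0.0051−0.2747z; -0.7291x+-0.3523y = -0.0167−-0.0998z
Cramer: x(z) = 0.0099+0.0754z;  y(z) = 0.0268-0.4395z
into |P−S₁|² = l²: 1.1988z² + 0.1104z + -0.0575 = 0;  Δ = 0.2878;  z = -0.2698 or 0.1777 → z<0 root = -0.2698
x = -0.0105, y = 0.1454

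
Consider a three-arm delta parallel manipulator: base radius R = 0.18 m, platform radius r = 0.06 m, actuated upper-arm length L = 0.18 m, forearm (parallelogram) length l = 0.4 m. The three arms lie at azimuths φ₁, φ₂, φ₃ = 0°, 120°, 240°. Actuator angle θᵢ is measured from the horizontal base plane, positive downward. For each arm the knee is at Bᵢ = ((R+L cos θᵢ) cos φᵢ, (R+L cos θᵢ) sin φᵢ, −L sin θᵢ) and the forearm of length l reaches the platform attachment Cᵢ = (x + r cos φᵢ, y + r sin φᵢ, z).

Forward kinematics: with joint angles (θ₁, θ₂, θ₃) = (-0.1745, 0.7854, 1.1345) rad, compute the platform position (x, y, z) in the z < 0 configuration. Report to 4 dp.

(0.1745, 0.0598, -0.3447)

φ1=0.0°: virtual centre (0.2973, 0.0000, 0.0313), radius l
S2 = (0.2473·cos120.0°, 0.2473·sin120.0°, -0.1273) = (-0.1236, 0.2141, -0.1273)
φ3=240.0°: virtual centre (-0.0980, -0.1698, -0.1631), radius l
subtract pairs → two planes through P
plane₁₂: -0.8418x+0.4283y+-0.3171z = -0.0120
Cramer: x(z) = 0.0232-0.4391z;  y(z) = 0.0176-0.1227z
into |P−S₁|² = l²: 1.2078z² + 0.1739z + -0.0836 = 0;  Δ = 0.4341;  z = -0.3447 or 0.2008 → z<0 root = -0.3447
x = 0.1745, y = 0.0598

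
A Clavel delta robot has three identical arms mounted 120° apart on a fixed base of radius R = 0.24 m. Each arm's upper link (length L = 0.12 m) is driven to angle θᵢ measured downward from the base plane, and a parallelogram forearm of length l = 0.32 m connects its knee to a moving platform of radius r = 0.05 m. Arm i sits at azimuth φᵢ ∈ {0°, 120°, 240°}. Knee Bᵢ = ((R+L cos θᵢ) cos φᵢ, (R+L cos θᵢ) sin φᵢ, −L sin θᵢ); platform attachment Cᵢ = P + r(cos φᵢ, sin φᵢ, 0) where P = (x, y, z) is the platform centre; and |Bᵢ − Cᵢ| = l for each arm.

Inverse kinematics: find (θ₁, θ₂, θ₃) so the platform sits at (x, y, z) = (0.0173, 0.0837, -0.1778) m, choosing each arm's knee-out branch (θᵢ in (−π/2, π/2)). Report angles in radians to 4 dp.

φ1=0.0° → target in arm frame (0.0173, 0.0837)
  A cos θ + B sin θ = C:  0.1727·cos θ + -0.1778·sin θ = 0.0815
  γ=atan2(-0.1778,0.1727)=-0.7999;  ψ=arccos(0.3287)=1.2358;  θ1=γ+ψ≈0.4359
rotate P by −φ2: (0.0638, -0.0568, -0.1778)
  A=0.1262, B=-0.1778, C=(l²−L²−A²−y'²−z²)/(2L)=0.1552
  √(A²+B²)=0.2180;  θ2 = -0.9537+0.7788 ≈ -0.1748
rotate P by −φ3: (-0.0811, -0.0269, -0.1778)
  e−x'=0.2711;  (l²−L²−(e−x')²−y'²−z²)/2L = -0.0744
  √(A²+B²)=0.3242;  θ3 = -0.5804+1.8022 ≈ 1.2218

θ₁ = 0.4359, θ₂ = -0.1748, θ₃ = 1.2218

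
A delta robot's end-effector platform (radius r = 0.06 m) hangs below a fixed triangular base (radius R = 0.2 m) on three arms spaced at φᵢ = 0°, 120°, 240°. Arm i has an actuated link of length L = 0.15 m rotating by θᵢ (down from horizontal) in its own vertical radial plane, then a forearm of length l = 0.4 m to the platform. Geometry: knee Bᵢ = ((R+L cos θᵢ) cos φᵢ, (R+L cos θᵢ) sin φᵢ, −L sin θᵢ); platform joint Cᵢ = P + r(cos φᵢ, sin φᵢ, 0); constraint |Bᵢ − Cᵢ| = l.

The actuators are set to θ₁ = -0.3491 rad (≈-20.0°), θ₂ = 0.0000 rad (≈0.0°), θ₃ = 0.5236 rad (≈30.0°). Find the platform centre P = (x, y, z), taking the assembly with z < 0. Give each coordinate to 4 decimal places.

(0.0601, 0.0501, -0.2784)

arm 1 at φ=0.0°: e+L cos θ1 = 0.2810;  O1 = (0.2810, 0.0000, 0.0513)
O2 = (0.2900·cos120.0°, 0.2900·sin120.0°, 0.0000) = (-0.1450, 0.2511, 0.0000)
φ3=240.0°: virtual centre (-0.1350, -0.2337, -0.0750), radius l
subtract pairs → two planes through P
linear system: -0.8519x+0.5023y = 0.0025−-0.1026z; -0.8318x+-0.4675y = -0.0031−-0.2526z
det = 0.8161;  x = 0.0005+-0.2143z,  y = 0.0058+-0.1591z
quadratic in z: (1.0712)z²+(0.0157)z+(-0.0787)=0, √Δ=0.5808 → z ∈ {-0.2784, 0.2637}; z = -0.2784 (taking z<0)
x = 0.0601, y = 0.0501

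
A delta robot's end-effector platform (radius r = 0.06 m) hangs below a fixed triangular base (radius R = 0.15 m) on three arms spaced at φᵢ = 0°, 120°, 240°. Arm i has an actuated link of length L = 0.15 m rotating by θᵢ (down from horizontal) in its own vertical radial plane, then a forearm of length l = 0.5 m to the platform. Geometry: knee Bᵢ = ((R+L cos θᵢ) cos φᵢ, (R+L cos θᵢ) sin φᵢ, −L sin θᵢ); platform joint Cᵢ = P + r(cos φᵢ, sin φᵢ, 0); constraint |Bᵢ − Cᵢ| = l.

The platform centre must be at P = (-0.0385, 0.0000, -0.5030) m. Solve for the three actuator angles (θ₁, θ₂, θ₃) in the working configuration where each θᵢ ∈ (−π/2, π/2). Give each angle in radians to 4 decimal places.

θ₁ = 0.5233, θ₂ = 0.3488, θ₃ = 0.3488

rotate P by −φ1: (-0.0385, 0.0000, -0.5030)
  e−x'=0.1285;  (l²−L²−(e−x')²−y'²−z²)/2L = -0.1401
  γ=atan2(-0.5030,0.1285)=-1.3207;  ψ=arccos(-0.2698)=1.8440;  θ1=γ+ψ≈0.5233
rotate P by −φ2: (0.0192, 0.0333, -0.5030)
  A=0.0708, B=-0.5030, C=(l²−L²−A²−y'²−z²)/(2L)=-0.1054
  √(A²+B²)=0.5080;  θ2 = -1.4311+1.7799 ≈ 0.3488
rotate P by −φ3: (0.0193, -0.0333, -0.5030)
  A=0.0707, B=-0.5030, C=(l²−L²−A²−y'²−z²)/(2L)=-0.1054
  θ3 = atan2(B,A) + arccos(C/0.5080) = 0.3488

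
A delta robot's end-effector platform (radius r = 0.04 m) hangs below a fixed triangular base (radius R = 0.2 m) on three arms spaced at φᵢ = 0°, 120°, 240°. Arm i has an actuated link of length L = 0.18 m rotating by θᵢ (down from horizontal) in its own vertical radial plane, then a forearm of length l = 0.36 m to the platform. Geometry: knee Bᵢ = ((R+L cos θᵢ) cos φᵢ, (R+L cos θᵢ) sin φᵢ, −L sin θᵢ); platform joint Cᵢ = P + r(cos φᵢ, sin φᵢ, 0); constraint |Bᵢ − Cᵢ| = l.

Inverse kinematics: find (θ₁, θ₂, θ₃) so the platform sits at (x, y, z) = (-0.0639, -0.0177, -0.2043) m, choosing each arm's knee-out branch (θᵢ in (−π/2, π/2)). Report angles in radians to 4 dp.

θ₁ = 0.7851, θ₂ = 0.2623, θ₃ = -0.0002

rotate P by −φ1: (-0.0639, -0.0177, -0.2043)
  A=0.2239, B=-0.2043, C=(l²−L²−A²−y'²−z²)/(2L)=0.0139
  γ=atan2(-0.2043,0.2239)=-0.7397;  ψ=arccos(0.0460)=1.5248;  θ1=γ+ψ≈0.7851
φ2=120.0° → target in arm frame (0.0166, 0.0642)
  A cos θ + B sin θ = C:  0.1434·cos θ + -0.2043·sin θ = 0.0855
  γ=atan2(-0.2043,0.1434)=-0.9589;  ψ=arccos(0.3426)=1.2211;  θ2=γ+ψ≈0.2623
rotate P by −φ3: (0.0473, -0.0465, -0.2043)
  A=0.1127, B=-0.2043, C=(l²−L²−A²−y'²−z²)/(2L)=0.1128
  θ3 = atan2(B,A) + arccos(C/0.2333) = -0.0002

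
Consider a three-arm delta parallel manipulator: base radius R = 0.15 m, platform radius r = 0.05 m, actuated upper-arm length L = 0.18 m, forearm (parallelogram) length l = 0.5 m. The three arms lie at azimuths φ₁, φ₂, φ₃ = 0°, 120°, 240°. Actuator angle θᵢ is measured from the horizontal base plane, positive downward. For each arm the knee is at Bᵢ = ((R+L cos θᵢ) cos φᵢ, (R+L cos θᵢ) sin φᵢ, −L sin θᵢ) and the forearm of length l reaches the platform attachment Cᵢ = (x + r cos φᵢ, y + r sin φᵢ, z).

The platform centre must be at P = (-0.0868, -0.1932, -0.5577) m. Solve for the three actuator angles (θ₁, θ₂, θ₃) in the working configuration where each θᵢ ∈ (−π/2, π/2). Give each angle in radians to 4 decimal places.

φ1=0.0° → target in arm frame (-0.0868, -0.1932)
  e−x'=0.1868;  (l²−L²−(e−x')²−y'²−z²)/2L = -0.4601
  √(A²+B²)=0.5882;  θ1 = -1.2476+2.4692 ≈ 1.2216
φ2=120.0° → target in arm frame (-0.1239, 0.1718)
  A=0.2239, B=-0.5577, C=(l²−L²−A²−y'²−z²)/(2L)=-0.4808
  θ2 = atan2(B,A) + arccos(C/0.6010) = 1.3090
rotate P by −φ3: (0.2107, 0.0214, -0.5577)
  A cos θ + B sin θ = C:  -0.1107·cos θ + -0.5577·sin θ = -0.2949
  √(A²+B²)=0.5686;  θ3 = -1.7668+2.1160 ≈ 0.3492

θ₁ = 1.2216, θ₂ = 1.3090, θ₃ = 0.3492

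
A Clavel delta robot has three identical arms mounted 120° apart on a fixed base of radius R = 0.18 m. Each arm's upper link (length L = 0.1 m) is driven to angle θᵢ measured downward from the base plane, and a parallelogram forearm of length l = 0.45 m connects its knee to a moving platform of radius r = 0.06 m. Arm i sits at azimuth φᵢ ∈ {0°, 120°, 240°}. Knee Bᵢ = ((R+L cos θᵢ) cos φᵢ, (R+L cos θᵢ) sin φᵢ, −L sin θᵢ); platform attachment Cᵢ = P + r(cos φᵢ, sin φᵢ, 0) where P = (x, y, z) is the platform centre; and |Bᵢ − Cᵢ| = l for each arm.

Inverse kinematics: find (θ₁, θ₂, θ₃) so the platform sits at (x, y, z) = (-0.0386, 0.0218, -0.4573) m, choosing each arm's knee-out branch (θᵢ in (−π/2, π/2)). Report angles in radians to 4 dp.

arm 1 (φ=0.0°): x'=-0.0386, y'=0.0218
  A cos θ + B sin θ = C:  0.1586·cos θ + -0.4573·sin θ = -0.2113
  √(A²+B²)=0.4840;  θ1 = -1.2370+2.0225 ≈ 0.7855
φ2=120.0° → target in arm frame (0.0382, 0.0225)
  A=0.0818, B=-0.4573, C=(l²−L²−A²−y'²−z²)/(2L)=-0.1191
  γ=atan2(-0.4573,0.0818)=-1.3937;  ψ=arccos(-0.2564)=1.8301;  θ2=γ+ψ≈0.4364
arm 3 (φ=240.0°): x'=0.0004, y'=-0.0443
  A=0.1196, B=-0.4573, C=(l²−L²−A²−y'²−z²)/(2L)=-0.1644
  √(A²+B²)=0.4727;  θ3 = -1.3150+1.9261 ≈ 0.6111

θ₁ = 0.7855, θ₂ = 0.4364, θ₃ = 0.6111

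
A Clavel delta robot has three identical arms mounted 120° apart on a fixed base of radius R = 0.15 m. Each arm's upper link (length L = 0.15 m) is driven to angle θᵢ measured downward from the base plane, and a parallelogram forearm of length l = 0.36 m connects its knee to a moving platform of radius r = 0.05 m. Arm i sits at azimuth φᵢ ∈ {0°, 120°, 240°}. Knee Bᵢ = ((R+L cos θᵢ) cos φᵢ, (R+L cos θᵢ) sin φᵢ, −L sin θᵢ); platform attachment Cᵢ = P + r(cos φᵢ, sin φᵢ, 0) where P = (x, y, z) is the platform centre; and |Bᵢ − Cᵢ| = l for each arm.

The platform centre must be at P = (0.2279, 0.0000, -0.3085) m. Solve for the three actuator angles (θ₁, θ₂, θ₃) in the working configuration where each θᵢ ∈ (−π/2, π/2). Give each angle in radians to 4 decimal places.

θ₁ = -0.3488, θ₂ = 1.3092, θ₃ = 1.3092

arm 1 (φ=0.0°): x'=0.2279, y'=0.0000
  e−x'=-0.1279;  (l²−L²−(e−x')²−y'²−z²)/2L = -0.0148
  √(A²+B²)=0.3340;  θ1 = -1.9638+1.6150 ≈ -0.3488
rotate P by −φ2: (-0.1139, -0.1974, -0.3085)
  A cos θ + B sin θ = C:  0.2139·cos θ + -0.3085·sin θ = -0.2427
  θ2 = atan2(B,A) + arccos(C/0.3754) = 1.3092
φ3=240.0° → target in arm frame (-0.1140, 0.1974)
  e−x'=0.2140;  (l²−L²−(e−x')²−y'²−z²)/2L = -0.2427
  γ=atan2(-0.3085,0.2140)=-0.9644;  ψ=arccos(-0.6464)=2.2736;  θ3=γ+ψ≈1.3092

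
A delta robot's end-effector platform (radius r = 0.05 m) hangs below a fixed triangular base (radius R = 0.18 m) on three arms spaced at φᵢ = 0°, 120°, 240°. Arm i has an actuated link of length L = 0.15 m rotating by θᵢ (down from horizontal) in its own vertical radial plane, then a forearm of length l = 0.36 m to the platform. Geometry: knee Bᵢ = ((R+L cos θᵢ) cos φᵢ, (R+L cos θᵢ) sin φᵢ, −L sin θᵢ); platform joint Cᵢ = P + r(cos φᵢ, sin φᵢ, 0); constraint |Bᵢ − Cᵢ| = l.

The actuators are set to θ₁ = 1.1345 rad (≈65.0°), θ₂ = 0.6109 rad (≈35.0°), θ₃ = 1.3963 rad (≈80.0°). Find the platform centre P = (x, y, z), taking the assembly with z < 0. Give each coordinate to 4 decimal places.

arm 1 at φ=0.0°: ρ1 = 0.1934;  S1 = (0.1934, 0.0000, -0.1359)
φ2=120.0°: virtual centre (-0.1264, 0.2190, -0.0860), radius l
arm 3 at φ=240.0°: ρ3 = 0.1560;  S3 = (-0.0780, -0.1351, -0.1477)
|S₂|²−|S₁|² = 0.0155;  |S₃|²−|S₁|² = -0.0097
plane₁₂: -0.6396x+0.4380y+0.0998z = 0.0155
det = 0.4106;  x = 0.0002+0.0406z,  y = 0.0356+-0.1686z
sphere 1 gives Az²+Bz+C=0 with A=1.0301, B=0.2442, C=-0.0725;  B²−4AC=0.3585;  roots -0.4092, 0.1721;  negative root z = -0.4092
x = -0.0164, y = 0.1046

(-0.0164, 0.1046, -0.4092)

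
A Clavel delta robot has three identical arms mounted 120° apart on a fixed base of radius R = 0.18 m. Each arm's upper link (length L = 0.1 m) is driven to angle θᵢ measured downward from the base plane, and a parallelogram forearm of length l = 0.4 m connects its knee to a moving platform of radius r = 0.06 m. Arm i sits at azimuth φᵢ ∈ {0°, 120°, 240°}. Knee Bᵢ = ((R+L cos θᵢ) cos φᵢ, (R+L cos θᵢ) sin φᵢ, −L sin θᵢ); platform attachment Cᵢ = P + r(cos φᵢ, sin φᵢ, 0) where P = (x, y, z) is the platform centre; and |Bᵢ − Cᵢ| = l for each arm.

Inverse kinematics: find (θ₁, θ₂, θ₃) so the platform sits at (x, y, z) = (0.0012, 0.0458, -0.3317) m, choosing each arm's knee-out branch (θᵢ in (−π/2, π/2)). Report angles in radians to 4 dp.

φ1=0.0° → target in arm frame (0.0012, 0.0458)
  A cos θ + B sin θ = C:  0.1188·cos θ + -0.3317·sin θ = 0.1188
  √(A²+B²)=0.3523;  θ1 = -1.2269+1.2268 ≈ -0.0001
φ2=120.0° → target in arm frame (0.0391, -0.0239)
  A=0.0809, B=-0.3317, C=(l²−L²−A²−y'²−z²)/(2L)=0.1643
  γ=atan2(-0.3317,0.0809)=-1.3315;  ψ=arccos(0.4811)=1.0689;  θ2=γ+ψ≈-0.2626
arm 3 (φ=240.0°): x'=-0.0403, y'=-0.0219
  A cos θ + B sin θ = C:  0.1603·cos θ + -0.3317·sin θ = 0.0691
  γ=atan2(-0.3317,0.1603)=-1.1207;  ψ=arccos(0.1875)=1.3822;  θ3=γ+ψ≈0.2615

θ₁ = -0.0001, θ₂ = -0.2626, θ₃ = 0.2615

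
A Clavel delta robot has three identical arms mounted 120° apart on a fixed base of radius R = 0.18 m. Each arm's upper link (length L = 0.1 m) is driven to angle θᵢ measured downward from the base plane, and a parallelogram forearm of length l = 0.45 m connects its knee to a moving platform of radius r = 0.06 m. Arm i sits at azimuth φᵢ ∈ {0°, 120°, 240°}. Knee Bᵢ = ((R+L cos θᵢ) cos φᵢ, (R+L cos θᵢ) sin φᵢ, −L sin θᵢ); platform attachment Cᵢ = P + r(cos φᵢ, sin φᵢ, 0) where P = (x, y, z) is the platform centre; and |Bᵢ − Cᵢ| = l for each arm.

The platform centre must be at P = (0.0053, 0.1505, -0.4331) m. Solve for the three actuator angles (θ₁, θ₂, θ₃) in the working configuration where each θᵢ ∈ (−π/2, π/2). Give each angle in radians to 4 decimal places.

θ₁ = 0.6107, θ₂ = -0.0003, θ₃ = 1.2215

rotate P by −φ1: (0.0053, 0.1505, -0.4331)
  e−x'=0.1147;  (l²−L²−(e−x')²−y'²−z²)/2L = -0.1544
  θ1 = atan2(B,A) + arccos(C/0.4480) = 0.6107
φ2=120.0° → target in arm frame (0.1277, -0.0798)
  A=-0.0077, B=-0.4331, C=(l²−L²−A²−y'²−z²)/(2L)=-0.0075
  θ2 = atan2(B,A) + arccos(C/0.4332) = -0.0003
arm 3 (φ=240.0°): x'=-0.1330, y'=-0.0707
  A=0.2530, B=-0.4331, C=(l²−L²−A²−y'²−z²)/(2L)=-0.3204
  γ=atan2(-0.4331,0.2530)=-1.0421;  ψ=arccos(-0.6387)=2.2636;  θ3=γ+ψ≈1.2215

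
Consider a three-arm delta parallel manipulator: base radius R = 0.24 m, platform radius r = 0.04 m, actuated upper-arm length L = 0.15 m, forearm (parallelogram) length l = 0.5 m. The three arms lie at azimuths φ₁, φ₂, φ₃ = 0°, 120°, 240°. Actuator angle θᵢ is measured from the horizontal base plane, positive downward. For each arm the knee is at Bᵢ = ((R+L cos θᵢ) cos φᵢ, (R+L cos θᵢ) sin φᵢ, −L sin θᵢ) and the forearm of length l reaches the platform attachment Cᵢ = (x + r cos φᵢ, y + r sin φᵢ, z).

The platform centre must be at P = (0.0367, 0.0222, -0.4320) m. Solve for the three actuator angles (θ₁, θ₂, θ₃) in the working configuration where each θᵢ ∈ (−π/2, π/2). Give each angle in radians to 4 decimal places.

φ1=0.0° → target in arm frame (0.0367, 0.0222)
  A=0.1633, B=-0.4320, C=(l²−L²−A²−y'²−z²)/(2L)=0.0457
  √(A²+B²)=0.4618;  θ1 = -1.2094+1.4716 ≈ 0.2622
arm 2 (φ=120.0°): x'=0.0009, y'=-0.0429
  e−x'=0.1991;  (l²−L²−(e−x')²−y'²−z²)/2L = -0.0020
  γ=atan2(-0.4320,0.1991)=-1.1389;  ψ=arccos(-0.0043)=1.5751;  θ2=γ+ψ≈0.4362
rotate P by −φ3: (-0.0376, 0.0207, -0.4320)
  A cos θ + B sin θ = C:  0.2376·cos θ + -0.4320·sin θ = -0.0533
  θ3 = atan2(B,A) + arccos(C/0.4930) = 0.6111

θ₁ = 0.2622, θ₂ = 0.4362, θ₃ = 0.6111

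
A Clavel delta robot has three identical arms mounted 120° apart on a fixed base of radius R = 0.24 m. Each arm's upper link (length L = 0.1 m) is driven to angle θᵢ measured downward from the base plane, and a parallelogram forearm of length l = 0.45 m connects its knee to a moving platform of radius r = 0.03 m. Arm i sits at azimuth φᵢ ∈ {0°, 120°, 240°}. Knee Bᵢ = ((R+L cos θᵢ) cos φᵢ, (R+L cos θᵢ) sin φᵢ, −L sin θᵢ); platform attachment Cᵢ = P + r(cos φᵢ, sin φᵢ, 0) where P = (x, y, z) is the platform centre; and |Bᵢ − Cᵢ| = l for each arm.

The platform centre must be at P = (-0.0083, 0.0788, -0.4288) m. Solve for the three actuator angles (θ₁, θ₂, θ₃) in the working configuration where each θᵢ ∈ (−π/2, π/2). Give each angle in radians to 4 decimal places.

θ₁ = 0.9602, θ₂ = 0.4368, θ₃ = 1.3092

φ1=0.0° → target in arm frame (-0.0083, 0.0788)
  A cos θ + B sin θ = C:  0.2183·cos θ + -0.4288·sin θ = -0.2262
  γ=atan2(-0.4288,0.2183)=-1.0999;  ψ=arccos(-0.4700)=2.0601;  θ1=γ+ψ≈0.9602
rotate P by −φ2: (0.0724, -0.0322, -0.4288)
  A cos θ + B sin θ = C:  0.1376·cos θ + -0.4288·sin θ = -0.0567
  θ2 = atan2(B,A) + arccos(C/0.4503) = 0.4368
arm 3 (φ=240.0°): x'=-0.0641, y'=-0.0466
  e−x'=0.2741;  (l²−L²−(e−x')²−y'²−z²)/2L = -0.3433
  γ=atan2(-0.4288,0.2741)=-1.0020;  ψ=arccos(-0.6746)=2.3113;  θ3=γ+ψ≈1.3092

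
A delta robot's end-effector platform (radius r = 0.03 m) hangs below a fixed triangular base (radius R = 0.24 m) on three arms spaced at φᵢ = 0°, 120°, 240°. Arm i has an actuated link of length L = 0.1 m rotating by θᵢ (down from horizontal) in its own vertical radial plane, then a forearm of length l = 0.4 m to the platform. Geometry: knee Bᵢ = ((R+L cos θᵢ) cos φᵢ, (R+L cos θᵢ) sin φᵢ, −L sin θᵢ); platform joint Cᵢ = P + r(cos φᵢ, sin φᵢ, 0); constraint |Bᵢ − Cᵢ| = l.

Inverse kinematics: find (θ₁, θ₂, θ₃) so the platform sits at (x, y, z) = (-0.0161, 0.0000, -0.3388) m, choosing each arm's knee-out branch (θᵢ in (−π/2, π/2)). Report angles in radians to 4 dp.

rotate P by −φ1: (-0.0161, 0.0000, -0.3388)
  A=0.2261, B=-0.3388, C=(l²−L²−A²−y'²−z²)/(2L)=-0.0795
  √(A²+B²)=0.4073;  θ1 = -0.9823+1.7673 ≈ 0.7850
arm 2 (φ=120.0°): x'=0.0080, y'=0.0139
  A=0.2019, B=-0.3388, C=(l²−L²−A²−y'²−z²)/(2L)=-0.0288
  γ=atan2(-0.3388,0.2019)=-1.0333;  ψ=arccos(-0.0731)=1.6439;  θ2=γ+ψ≈0.6107
φ3=240.0° → target in arm frame (0.0081, -0.0139)
  e−x'=0.2019;  (l²−L²−(e−x')²−y'²−z²)/2L = -0.0288
  θ3 = atan2(B,A) + arccos(C/0.3944) = 0.6107

θ₁ = 0.7850, θ₂ = 0.6107, θ₃ = 0.6107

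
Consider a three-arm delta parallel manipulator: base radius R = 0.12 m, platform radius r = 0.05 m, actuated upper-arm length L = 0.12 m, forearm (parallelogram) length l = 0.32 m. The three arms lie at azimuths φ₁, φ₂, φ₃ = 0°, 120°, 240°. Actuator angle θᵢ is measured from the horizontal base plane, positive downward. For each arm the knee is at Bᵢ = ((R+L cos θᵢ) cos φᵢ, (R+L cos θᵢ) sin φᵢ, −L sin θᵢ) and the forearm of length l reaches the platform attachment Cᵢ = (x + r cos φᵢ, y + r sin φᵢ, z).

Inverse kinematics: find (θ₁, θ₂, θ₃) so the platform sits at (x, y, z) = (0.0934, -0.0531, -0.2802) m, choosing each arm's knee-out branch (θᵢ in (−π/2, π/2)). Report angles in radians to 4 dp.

arm 1 (φ=0.0°): x'=0.0934, y'=-0.0531
  A cos θ + B sin θ = C:  -0.0234·cos θ + -0.2802·sin θ = 0.0255
  √(A²+B²)=0.2812;  θ1 = -1.6541+1.4800 ≈ -0.1741
arm 2 (φ=120.0°): x'=-0.0927, y'=-0.0543
  A=0.1627, B=-0.2802, C=(l²−L²−A²−y'²−z²)/(2L)=-0.0830
  √(A²+B²)=0.3240;  θ2 = -1.0448+1.8300 ≈ 0.7852
φ3=240.0° → target in arm frame (-0.0007, 0.1074)
  A=0.0707, B=-0.2802, C=(l²−L²−A²−y'²−z²)/(2L)=-0.0294
  γ=atan2(-0.2802,0.0707)=-1.3236;  ψ=arccos(-0.1017)=1.6727;  θ3=γ+ψ≈0.3491

θ₁ = -0.1741, θ₂ = 0.7852, θ₃ = 0.3491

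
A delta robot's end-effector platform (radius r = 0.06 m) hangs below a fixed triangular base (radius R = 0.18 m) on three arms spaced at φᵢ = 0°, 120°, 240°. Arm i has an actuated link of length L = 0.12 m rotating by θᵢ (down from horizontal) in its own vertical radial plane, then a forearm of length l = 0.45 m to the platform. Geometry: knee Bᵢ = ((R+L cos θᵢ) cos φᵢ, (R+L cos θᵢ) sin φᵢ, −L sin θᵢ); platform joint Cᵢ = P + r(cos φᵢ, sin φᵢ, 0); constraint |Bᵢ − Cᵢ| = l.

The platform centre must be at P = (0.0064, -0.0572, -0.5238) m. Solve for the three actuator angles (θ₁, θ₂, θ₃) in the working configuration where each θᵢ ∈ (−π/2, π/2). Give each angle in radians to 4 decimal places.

θ₁ = 1.1349, θ₂ = 1.3968, θ₃ = 0.9602

rotate P by −φ1: (0.0064, -0.0572, -0.5238)
  e−x'=0.1136;  (l²−L²−(e−x')²−y'²−z²)/2L = -0.4268
  √(A²+B²)=0.5360;  θ1 = -1.3572+2.4921 ≈ 1.1349
φ2=120.0° → target in arm frame (-0.0527, 0.0231)
  A=0.1727, B=-0.5238, C=(l²−L²−A²−y'²−z²)/(2L)=-0.4860
  γ=atan2(-0.5238,0.1727)=-1.2523;  ψ=arccos(-0.8811)=2.6490;  θ2=γ+ψ≈1.3968
arm 3 (φ=240.0°): x'=0.0463, y'=0.0341
  A=0.0737, B=-0.5238, C=(l²−L²−A²−y'²−z²)/(2L)=-0.3869
  √(A²+B²)=0.5290;  θ3 = -1.4311+2.3913 ≈ 0.9602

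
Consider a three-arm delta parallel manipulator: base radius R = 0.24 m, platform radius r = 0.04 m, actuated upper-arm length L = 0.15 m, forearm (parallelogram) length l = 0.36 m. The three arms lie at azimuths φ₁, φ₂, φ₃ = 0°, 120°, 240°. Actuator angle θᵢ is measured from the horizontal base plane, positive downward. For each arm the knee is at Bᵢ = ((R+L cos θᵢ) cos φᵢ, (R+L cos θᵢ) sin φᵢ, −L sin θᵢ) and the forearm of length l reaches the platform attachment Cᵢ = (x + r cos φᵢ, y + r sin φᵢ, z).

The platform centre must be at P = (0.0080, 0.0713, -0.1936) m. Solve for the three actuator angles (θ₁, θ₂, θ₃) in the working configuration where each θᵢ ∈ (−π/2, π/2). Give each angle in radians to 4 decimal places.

arm 1 (φ=0.0°): x'=0.0080, y'=0.0713
  A=0.1920, B=-0.1936, C=(l²−L²−A²−y'²−z²)/(2L)=0.0922
  θ1 = atan2(B,A) + arccos(C/0.2727) = 0.4362
arm 2 (φ=120.0°): x'=0.0577, y'=-0.0426
  A=0.1423, B=-0.1936, C=(l²−L²−A²−y'²−z²)/(2L)=0.1586
  √(A²+B²)=0.2402;  θ2 = -0.9371+0.8499 ≈ -0.0872
φ3=240.0° → target in arm frame (-0.0657, -0.0287)
  A cos θ + B sin θ = C:  0.2657·cos θ + -0.1936·sin θ = -0.0061
  √(A²+B²)=0.3288;  θ3 = -0.6296+1.5893 ≈ 0.9597

θ₁ = 0.4362, θ₂ = -0.0872, θ₃ = 0.9597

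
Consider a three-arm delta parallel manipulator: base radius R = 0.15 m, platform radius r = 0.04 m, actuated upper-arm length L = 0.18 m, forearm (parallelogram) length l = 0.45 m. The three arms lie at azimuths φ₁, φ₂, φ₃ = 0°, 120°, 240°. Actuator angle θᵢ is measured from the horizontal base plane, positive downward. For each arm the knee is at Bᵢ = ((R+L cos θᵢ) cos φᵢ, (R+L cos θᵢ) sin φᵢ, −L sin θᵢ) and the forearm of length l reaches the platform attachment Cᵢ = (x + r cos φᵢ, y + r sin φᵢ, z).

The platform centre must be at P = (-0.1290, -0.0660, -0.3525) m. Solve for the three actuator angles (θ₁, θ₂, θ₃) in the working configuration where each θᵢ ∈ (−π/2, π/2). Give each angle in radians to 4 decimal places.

θ₁ = 0.6980, θ₂ = 0.1745, θ₃ = -0.3495

arm 1 (φ=0.0°): x'=-0.1290, y'=-0.0660
  e−x'=0.2390;  (l²−L²−(e−x')²−y'²−z²)/2L = -0.0434
  γ=atan2(-0.3525,0.2390)=-0.9750;  ψ=arccos(-0.1020)=1.6729;  θ1=γ+ψ≈0.6980
φ2=120.0° → target in arm frame (0.0073, 0.1447)
  e−x'=0.1027;  (l²−L²−(e−x')²−y'²−z²)/2L = 0.0399
  γ=atan2(-0.3525,0.1027)=-1.2874;  ψ=arccos(0.1087)=1.4619;  θ2=γ+ψ≈0.1745
φ3=240.0° → target in arm frame (0.1217, -0.0787)
  A cos θ + B sin θ = C:  -0.0117·cos θ + -0.3525·sin θ = 0.1098
  √(A²+B²)=0.3527;  θ3 = -1.6039+1.2544 ≈ -0.3495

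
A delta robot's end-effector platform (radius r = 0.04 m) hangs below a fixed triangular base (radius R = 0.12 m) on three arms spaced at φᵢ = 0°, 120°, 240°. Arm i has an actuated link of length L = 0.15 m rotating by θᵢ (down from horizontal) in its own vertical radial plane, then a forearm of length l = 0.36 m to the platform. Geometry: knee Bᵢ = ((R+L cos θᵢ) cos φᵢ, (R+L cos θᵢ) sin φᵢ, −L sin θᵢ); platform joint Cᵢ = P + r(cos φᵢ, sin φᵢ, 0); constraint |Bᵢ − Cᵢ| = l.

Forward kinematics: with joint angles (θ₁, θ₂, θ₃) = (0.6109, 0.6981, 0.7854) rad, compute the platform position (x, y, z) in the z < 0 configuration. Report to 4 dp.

arm 1 at φ=0.0°: ρ1 = 0.2029;  S1 = (0.2029, 0.0000, -0.0860)
arm 2 at φ=120.0°: ρ2 = 0.1949;  S2 = (-0.0975, 0.1688, -0.0964)
arm 3 at φ=240.0°: ρ3 = 0.1861;  S3 = (-0.0930, -0.1611, -0.1061)
eliminate P² terms by subtracting sphere 1 from 2 and 3
plane₁₂: -0.6006x+0.3376y+-0.0207z = -0.0013
det = 0.3934;  x = 0.0034+-0.0514z,  y = 0.0022+-0.0299z
quadratic in z: (1.0035)z²+(0.1924)z+(-0.0824)=0, √Δ=0.6064 → z ∈ {-0.3980, 0.2063}; z = -0.3980 (taking z<0)
x = 0.0238, y = 0.0141

(0.0238, 0.0141, -0.3980)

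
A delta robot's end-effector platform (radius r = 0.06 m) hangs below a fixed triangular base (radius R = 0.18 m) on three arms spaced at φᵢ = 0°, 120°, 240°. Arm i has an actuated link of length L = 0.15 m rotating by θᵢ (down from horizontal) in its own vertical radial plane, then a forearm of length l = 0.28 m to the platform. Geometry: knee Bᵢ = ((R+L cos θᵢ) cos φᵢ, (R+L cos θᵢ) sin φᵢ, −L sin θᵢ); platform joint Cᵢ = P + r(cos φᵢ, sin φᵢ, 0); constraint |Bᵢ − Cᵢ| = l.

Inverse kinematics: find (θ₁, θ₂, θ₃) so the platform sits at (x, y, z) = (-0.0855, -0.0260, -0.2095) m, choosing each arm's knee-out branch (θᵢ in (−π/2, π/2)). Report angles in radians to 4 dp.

θ₁ = 1.1343, θ₂ = 0.5238, θ₃ = 0.1741

arm 1 (φ=0.0°): x'=-0.0855, y'=-0.0260
  A cos θ + B sin θ = C:  0.2055·cos θ + -0.2095·sin θ = -0.1030
  γ=atan2(-0.2095,0.2055)=-0.7950;  ψ=arccos(-0.3509)=1.9294;  θ1=γ+ψ≈1.1343
arm 2 (φ=120.0°): x'=0.0202, y'=0.0870
  A=0.0998, B=-0.2095, C=(l²−L²−A²−y'²−z²)/(2L)=-0.0184
  θ2 = atan2(B,A) + arccos(C/0.2320) = 0.5238
arm 3 (φ=240.0°): x'=0.0653, y'=-0.0610
  A=0.0547, B=-0.2095, C=(l²−L²−A²−y'²−z²)/(2L)=0.0176
  θ3 = atan2(B,A) + arccos(C/0.2165) = 0.1741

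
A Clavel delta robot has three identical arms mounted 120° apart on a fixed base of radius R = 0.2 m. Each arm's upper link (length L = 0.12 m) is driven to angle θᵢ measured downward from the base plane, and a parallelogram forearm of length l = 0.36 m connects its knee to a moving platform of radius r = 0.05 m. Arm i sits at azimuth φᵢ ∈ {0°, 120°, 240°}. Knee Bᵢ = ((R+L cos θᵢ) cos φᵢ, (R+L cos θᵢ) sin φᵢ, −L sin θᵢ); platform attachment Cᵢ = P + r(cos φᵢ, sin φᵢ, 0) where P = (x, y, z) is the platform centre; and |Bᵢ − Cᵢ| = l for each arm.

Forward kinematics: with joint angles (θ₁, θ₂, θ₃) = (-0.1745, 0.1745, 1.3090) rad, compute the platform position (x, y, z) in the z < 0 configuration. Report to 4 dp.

arm 1 at φ=0.0°: e+L cos θ1 = 0.2682;  centre 1 = (0.2682, 0.0000, 0.0208)
φ2=120.0°: virtual centre (-0.1341, 0.2322, -0.0208), radius l
arm 3 at φ=240.0°: e+L cos θ3 = 0.1811;  centre 3 = (-0.0905, -0.1568, -0.1159)
|centre ₂|²−|centre ₁|² = 0.0000;  |centre ₃|²−|centre ₁|² = -0.0261
linear system: -0.8045x+0.4645y = 0.0000−-0.0833z; -0.7174x+-0.3136y = -0.0261−-0.2735z
Cramer: x(z) = 0.0207-0.2616z;  y(z) = 0.0359-0.2737z
into |P−centre ₁|² = l²: 1.1433z² + 0.0681z + -0.0666 = 0;  Δ = 0.3094;  z = -0.2731 or 0.2135 → z<0 root = -0.2731
x = 0.0922, y = 0.1106

(0.0922, 0.1106, -0.2731)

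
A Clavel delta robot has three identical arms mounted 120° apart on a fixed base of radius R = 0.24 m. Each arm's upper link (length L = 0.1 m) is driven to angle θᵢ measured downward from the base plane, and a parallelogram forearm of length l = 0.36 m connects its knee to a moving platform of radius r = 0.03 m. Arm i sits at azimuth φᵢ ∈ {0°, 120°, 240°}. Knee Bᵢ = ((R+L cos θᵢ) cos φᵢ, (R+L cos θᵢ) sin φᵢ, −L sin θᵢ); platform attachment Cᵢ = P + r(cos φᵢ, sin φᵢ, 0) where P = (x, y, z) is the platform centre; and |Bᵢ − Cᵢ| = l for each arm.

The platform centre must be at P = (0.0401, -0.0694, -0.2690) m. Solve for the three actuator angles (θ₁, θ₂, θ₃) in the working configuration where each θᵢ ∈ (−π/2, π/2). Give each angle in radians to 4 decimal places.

θ₁ = 0.3486, θ₂ = 1.3090, θ₃ = 0.3491

φ1=0.0° → target in arm frame (0.0401, -0.0694)
  e−x'=0.1699;  (l²−L²−(e−x')²−y'²−z²)/2L = 0.0678
  γ=atan2(-0.2690,0.1699)=-1.0075;  ψ=arccos(0.2130)=1.3561;  θ1=γ+ψ≈0.3486
rotate P by −φ2: (-0.0802, 0.0000, -0.2690)
  A=0.2902, B=-0.2690, C=(l²−L²−A²−y'²−z²)/(2L)=-0.1847
  γ=atan2(-0.2690,0.2902)=-0.7476;  ψ=arccos(-0.4669)=2.0566;  θ2=γ+ψ≈1.3090
φ3=240.0° → target in arm frame (0.0401, 0.0694)
  A cos θ + B sin θ = C:  0.1699·cos θ + -0.2690·sin θ = 0.0677
  √(A²+B²)=0.3182;  θ3 = -1.0073+1.3564 ≈ 0.3491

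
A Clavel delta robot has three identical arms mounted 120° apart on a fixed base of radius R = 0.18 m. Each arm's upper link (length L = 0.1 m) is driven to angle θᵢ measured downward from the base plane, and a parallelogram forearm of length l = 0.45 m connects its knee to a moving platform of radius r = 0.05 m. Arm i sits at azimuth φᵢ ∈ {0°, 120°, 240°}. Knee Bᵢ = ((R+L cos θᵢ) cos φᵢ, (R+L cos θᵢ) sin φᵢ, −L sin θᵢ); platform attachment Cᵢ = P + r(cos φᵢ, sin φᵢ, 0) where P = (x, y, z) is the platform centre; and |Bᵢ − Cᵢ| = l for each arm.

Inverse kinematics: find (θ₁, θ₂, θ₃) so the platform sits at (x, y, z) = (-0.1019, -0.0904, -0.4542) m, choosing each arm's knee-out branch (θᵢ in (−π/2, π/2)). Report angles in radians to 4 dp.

rotate P by −φ1: (-0.1019, -0.0904, -0.4542)
  A=0.2319, B=-0.4542, C=(l²−L²−A²−y'²−z²)/(2L)=-0.3787
  √(A²+B²)=0.5100;  θ1 = -1.0987+2.4078 ≈ 1.3091
φ2=120.0° → target in arm frame (-0.0273, 0.1334)
  A cos θ + B sin θ = C:  0.1573·cos θ + -0.4542·sin θ = -0.2818
  √(A²+B²)=0.4807;  θ2 = -1.2373+2.1972 ≈ 0.9599
arm 3 (φ=240.0°): x'=0.1292, y'=-0.0430
  A cos θ + B sin θ = C:  0.0008·cos θ + -0.4542·sin θ = -0.0783
  √(A²+B²)=0.4542;  θ3 = -1.5691+1.7440 ≈ 0.1748

θ₁ = 1.3091, θ₂ = 0.9599, θ₃ = 0.1748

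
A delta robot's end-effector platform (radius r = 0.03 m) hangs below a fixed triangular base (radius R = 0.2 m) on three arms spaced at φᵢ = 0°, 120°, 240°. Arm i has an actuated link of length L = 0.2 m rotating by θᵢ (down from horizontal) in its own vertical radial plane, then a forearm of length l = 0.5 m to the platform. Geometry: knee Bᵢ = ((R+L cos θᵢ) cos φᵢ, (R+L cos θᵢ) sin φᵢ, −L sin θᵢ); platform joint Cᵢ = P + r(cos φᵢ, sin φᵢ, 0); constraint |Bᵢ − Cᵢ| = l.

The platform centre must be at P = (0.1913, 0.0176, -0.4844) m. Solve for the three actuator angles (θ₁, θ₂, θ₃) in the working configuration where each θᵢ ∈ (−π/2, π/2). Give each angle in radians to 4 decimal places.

rotate P by −φ1: (0.1913, 0.0176, -0.4844)
  A cos θ + B sin θ = C:  -0.0213·cos θ + -0.4844·sin θ = -0.0635
  γ=atan2(-0.4844,-0.0213)=-1.6147;  ψ=arccos(-0.1310)=1.7022;  θ1=γ+ψ≈0.0874
arm 2 (φ=120.0°): x'=-0.0804, y'=-0.1745
  e−x'=0.2504;  (l²−L²−(e−x')²−y'²−z²)/2L = -0.2945
  θ2 = atan2(B,A) + arccos(C/0.5453) = 1.0476
φ3=240.0° → target in arm frame (-0.1109, 0.1569)
  A cos θ + B sin θ = C:  0.2809·cos θ + -0.4844·sin θ = -0.3204
  γ=atan2(-0.4844,0.2809)=-1.0453;  ψ=arccos(-0.5722)=2.1799;  θ3=γ+ψ≈1.1346

θ₁ = 0.0874, θ₂ = 1.0476, θ₃ = 1.1346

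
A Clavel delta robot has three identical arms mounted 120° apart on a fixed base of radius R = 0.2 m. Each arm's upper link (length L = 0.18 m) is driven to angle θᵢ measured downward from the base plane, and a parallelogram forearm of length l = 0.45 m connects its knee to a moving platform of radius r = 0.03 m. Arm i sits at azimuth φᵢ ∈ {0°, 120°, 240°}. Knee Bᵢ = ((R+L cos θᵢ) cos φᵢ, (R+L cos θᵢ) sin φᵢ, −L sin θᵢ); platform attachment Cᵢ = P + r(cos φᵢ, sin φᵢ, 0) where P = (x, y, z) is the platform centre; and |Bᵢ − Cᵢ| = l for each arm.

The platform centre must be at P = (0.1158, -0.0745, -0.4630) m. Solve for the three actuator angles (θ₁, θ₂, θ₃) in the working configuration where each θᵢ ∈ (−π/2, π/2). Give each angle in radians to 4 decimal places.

arm 1 (φ=0.0°): x'=0.1158, y'=-0.0745
  e−x'=0.0542;  (l²−L²−(e−x')²−y'²−z²)/2L = -0.1465
  γ=atan2(-0.4630,0.0542)=-1.4543;  ψ=arccos(-0.3144)=1.8906;  θ1=γ+ψ≈0.4363
rotate P by −φ2: (-0.1224, -0.0630, -0.4630)
  e−x'=0.2924;  (l²−L²−(e−x')²−y'²−z²)/2L = -0.3715
  θ2 = atan2(B,A) + arccos(C/0.5476) = 1.3090
rotate P by −φ3: (0.0066, 0.1375, -0.4630)
  A=0.1634, B=-0.4630, C=(l²−L²−A²−y'²−z²)/(2L)=-0.2497
  γ=atan2(-0.4630,0.1634)=-1.2316;  ψ=arccos(-0.5085)=2.1042;  θ3=γ+ψ≈0.8727

θ₁ = 0.4363, θ₂ = 1.3090, θ₃ = 0.8727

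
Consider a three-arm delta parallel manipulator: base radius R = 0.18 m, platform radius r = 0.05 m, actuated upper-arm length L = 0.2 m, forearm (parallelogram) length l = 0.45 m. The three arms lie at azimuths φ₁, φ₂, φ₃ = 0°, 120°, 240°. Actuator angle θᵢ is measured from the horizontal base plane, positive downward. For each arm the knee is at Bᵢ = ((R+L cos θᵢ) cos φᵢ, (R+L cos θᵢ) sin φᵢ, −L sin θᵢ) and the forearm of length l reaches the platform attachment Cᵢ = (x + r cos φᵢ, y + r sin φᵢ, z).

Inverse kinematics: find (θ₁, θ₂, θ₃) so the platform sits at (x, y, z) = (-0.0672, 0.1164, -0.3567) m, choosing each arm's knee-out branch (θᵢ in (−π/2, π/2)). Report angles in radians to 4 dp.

rotate P by −φ1: (-0.0672, 0.1164, -0.3567)
  A=0.1972, B=-0.3567, C=(l²−L²−A²−y'²−z²)/(2L)=-0.0429
  √(A²+B²)=0.4076;  θ1 = -1.0658+1.6763 ≈ 0.6105
φ2=120.0° → target in arm frame (0.1344, 0.0000)
  A=-0.0044, B=-0.3567, C=(l²−L²−A²−y'²−z²)/(2L)=0.0881
  θ2 = atan2(B,A) + arccos(C/0.3567) = -0.2619
arm 3 (φ=240.0°): x'=-0.0672, y'=-0.1164
  A cos θ + B sin θ = C:  0.1972·cos θ + -0.3567·sin θ = -0.0429
  √(A²+B²)=0.4076;  θ3 = -1.0658+1.6763 ≈ 0.6106

θ₁ = 0.6105, θ₂ = -0.2619, θ₃ = 0.6106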